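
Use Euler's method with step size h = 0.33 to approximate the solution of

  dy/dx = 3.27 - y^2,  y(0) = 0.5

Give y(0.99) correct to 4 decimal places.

Euler: y_{n+1} = y_n + h·f(x_n, y_n).
x=0.000000, y=0.500000: f=3.020000 → y ← 0.500000 + 0.33·3.020000 = 1.496600
x=0.330000, y=1.496600: f=1.030188 → y ← 1.496600 + 0.33·1.030188 = 1.836562
x=0.660000, y=1.836562: f=-0.102961 → y ← 1.836562 + 0.33·(-0.102961) = 1.802585
y(0.99) ≈ 1.8026

1.8026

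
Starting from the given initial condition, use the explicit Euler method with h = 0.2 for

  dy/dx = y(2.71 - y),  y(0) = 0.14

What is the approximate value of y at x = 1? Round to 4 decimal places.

Euler: y_{n+1} = y_n + h·f(x_n, y_n).
x=0.000000, y=0.140000: f=0.359800 → y ← 0.140000 + 0.2·0.359800 = 0.211960
x=0.200000, y=0.211960: f=0.529485 → y ← 0.211960 + 0.2·0.529485 = 0.317857
x=0.400000, y=0.317857: f=0.760359 → y ← 0.317857 + 0.2·0.760359 = 0.469929
x=0.600000, y=0.469929: f=1.052674 → y ← 0.469929 + 0.2·1.052674 = 0.680464
x=0.800000, y=0.680464: f=1.381026 → y ← 0.680464 + 0.2·1.381026 = 0.956669
y(1) ≈ 0.9567

0.9567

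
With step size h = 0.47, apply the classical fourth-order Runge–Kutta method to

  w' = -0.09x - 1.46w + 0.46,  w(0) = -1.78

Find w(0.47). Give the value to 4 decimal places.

-0.7502

RK4: k1 = f(x_n, w_n); k2 = f(x_n + h/2, w_n + (h/2)·k1); k3 = f(x_n + h/2, w_n + (h/2)·k2); k4 = f(x_n + h, w_n + h·k3); w_{n+1} = w_n + (h/6)·(k1 + 2k2 + 2k3 + k4).
x=0.000000, w=-1.780000:
  k1 = f(0.000000, -1.780000) = 3.058800
  k2 = f(0.235000, -1.061182) = 1.988176
  k3 = f(0.235000, -1.312779) = 2.355507
  k4 = f(0.470000, -0.672912) = 1.400151
  w ← -1.780000 + (0.47/6)·(k1 + 2k2 + 2k3 + k4) = -0.750205
w(0.47) ≈ -0.7502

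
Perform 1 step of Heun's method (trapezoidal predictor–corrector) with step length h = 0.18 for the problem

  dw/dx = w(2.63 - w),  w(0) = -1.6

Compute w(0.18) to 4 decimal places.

-3.5910

Heun: k1 = f(x_n, w_n); k2 = f(x_n + h, w_n + h·k1); w_{n+1} = w_n + (h/2)·(k1 + k2).
x=0.000000, w=-1.600000:
  k1 = f(0.000000, -1.600000) = -6.768000
  k2 = f(0.180000, -2.818240) = -15.354448
  w ← -1.600000 + (0.18/2)·(-6.768000 + (-15.354448)) = -3.591020
w(0.18) ≈ -3.5910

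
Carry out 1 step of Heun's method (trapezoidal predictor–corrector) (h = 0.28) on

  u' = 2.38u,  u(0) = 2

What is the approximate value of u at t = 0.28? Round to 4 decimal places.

Heun: k1 = f(t_n, u_n); k2 = f(t_n + h, u_n + h·k1); u_{n+1} = u_n + (h/2)·(k1 + k2).
t=0.000000, u=2.000000:
  k1 = f(0.000000, 2.000000) = 4.760000
  k2 = f(0.280000, 3.332800) = 7.932064
  u ← 2.000000 + (0.28/2)·(4.760000 + 7.932064) = 3.776889
u(0.28) ≈ 3.7769

3.7769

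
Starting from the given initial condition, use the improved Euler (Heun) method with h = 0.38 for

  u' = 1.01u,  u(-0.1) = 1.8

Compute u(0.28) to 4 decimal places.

Heun: k1 = f(s_n, u_n); k2 = f(s_n + h, u_n + h·k1); u_{n+1} = u_n + (h/2)·(k1 + k2).
s=-0.100000, u=1.800000:
  k1 = f(-0.100000, 1.800000) = 1.818000
  k2 = f(0.280000, 2.490840) = 2.515748
  u ← 1.800000 + (0.38/2)·(1.818000 + 2.515748) = 2.623412
u(0.28) ≈ 2.6234

2.6234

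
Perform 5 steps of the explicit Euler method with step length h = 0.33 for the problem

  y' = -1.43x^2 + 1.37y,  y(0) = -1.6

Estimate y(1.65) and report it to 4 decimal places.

Euler: y_{n+1} = y_n + h·f(x_n, y_n).
x=0.000000, y=-1.600000: f=-2.192000 → y ← -1.600000 + 0.33·(-2.192000) = -2.323360
x=0.330000, y=-2.323360: f=-3.338730 → y ← -2.323360 + 0.33·(-3.338730) = -3.425141
x=0.660000, y=-3.425141: f=-5.315351 → y ← -3.425141 + 0.33·(-5.315351) = -5.179207
x=0.990000, y=-5.179207: f=-8.497056 → y ← -5.179207 + 0.33·(-8.497056) = -7.983235
x=1.320000, y=-7.983235: f=-13.428665 → y ← -7.983235 + 0.33·(-13.428665) = -12.414695
y(1.65) ≈ -12.4147

-12.4147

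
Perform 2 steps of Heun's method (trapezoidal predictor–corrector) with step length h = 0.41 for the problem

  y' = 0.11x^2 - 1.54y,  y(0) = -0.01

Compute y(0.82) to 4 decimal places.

0.0155

Heun: k1 = f(x_n, y_n); k2 = f(x_n + h, y_n + h·k1); y_{n+1} = y_n + (h/2)·(k1 + k2).
x=0.000000, y=-0.010000:
  k1 = f(0.000000, -0.010000) = 0.015400
  k2 = f(0.410000, -0.003686) = 0.024167
  y ← -0.010000 + (0.41/2)·(0.015400 + 0.024167) = -0.001889
x=0.410000, y=-0.001889:
  k1 = f(0.410000, -0.001889) = 0.021400
  k2 = f(0.820000, 0.006885) = 0.063361
  y ← -0.001889 + (0.41/2)·(0.021400 + 0.063361) = 0.015487
y(0.82) ≈ 0.0155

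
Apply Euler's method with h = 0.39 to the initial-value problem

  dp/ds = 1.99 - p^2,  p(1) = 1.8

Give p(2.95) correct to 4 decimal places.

1.4107

Euler: p_{n+1} = p_n + h·f(s_n, p_n).
s=1.000000, p=1.800000: f=-1.250000 → p ← 1.800000 + 0.39·(-1.250000) = 1.312500
s=1.390000, p=1.312500: f=0.267344 → p ← 1.312500 + 0.39·0.267344 = 1.416764
s=1.780000, p=1.416764: f=-0.017220 → p ← 1.416764 + 0.39·(-0.017220) = 1.410048
s=2.170000, p=1.410048: f=0.001764 → p ← 1.410048 + 0.39·0.001764 = 1.410736
s=2.560000, p=1.410736: f=-0.000177 → p ← 1.410736 + 0.39·(-0.000177) = 1.410667
p(2.95) ≈ 1.4107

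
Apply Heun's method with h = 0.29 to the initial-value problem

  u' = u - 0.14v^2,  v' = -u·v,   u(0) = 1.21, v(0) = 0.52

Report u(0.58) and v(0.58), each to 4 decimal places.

Heun on (u,v): k1 = f(x_n, state_n); k2 = f(x_n + h, state_n + h·k1); state_{n+1} = state_n + (h/2)·(k1 + k2).
0.000000: (1.210000, 0.520000)
  k1 = (1.172144, -0.629200)
  predictor → (1.549922, 0.337532)
  k2 = (1.533972, -0.523148)
  → (1.602387, 0.352910)
0.290000: (1.602387, 0.352910)
  k1 = (1.584950, -0.565498)
  predictor → (2.062022, 0.188915)
  k2 = (2.057026, -0.389547)
  → (2.130473, 0.214428)
(u(0.58), v(0.58)) ≈ (2.1305, 0.2144)

2.1305, 0.2144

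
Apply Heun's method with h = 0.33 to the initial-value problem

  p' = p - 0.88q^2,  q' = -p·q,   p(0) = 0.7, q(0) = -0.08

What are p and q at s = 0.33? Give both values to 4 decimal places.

Heun on (p,q): k1 = f(s_n, state_n); k2 = f(s_n + h, state_n + h·k1); state_{n+1} = state_n + (h/2)·(k1 + k2).
0.000000: (0.700000, -0.080000)
  k1 = (0.694368, 0.056000)
  predictor → (0.929141, -0.061520)
  k2 = (0.925811, 0.057161)
  → (0.967330, -0.061328)
(p(0.33), q(0.33)) ≈ (0.9673, -0.0613)

0.9673, -0.0613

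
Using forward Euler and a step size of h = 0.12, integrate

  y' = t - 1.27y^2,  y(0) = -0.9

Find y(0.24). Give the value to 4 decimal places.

Euler: y_{n+1} = y_n + h·f(t_n, y_n).
t=0.000000, y=-0.900000: f=-1.028700 → y ← -0.900000 + 0.12·(-1.028700) = -1.023444
t=0.120000, y=-1.023444: f=-1.210246 → y ← -1.023444 + 0.12·(-1.210246) = -1.168673
y(0.24) ≈ -1.1687

-1.1687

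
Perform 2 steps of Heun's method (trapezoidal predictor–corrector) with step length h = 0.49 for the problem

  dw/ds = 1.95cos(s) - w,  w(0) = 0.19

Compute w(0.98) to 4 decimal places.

Heun: k1 = f(s_n, w_n); k2 = f(s_n + h, w_n + h·k1); w_{n+1} = w_n + (h/2)·(k1 + k2).
s=0.000000, w=0.190000:
  k1 = f(0.000000, 0.190000) = 1.760000
  k2 = f(0.490000, 1.052400) = 0.668149
  w ← 0.190000 + (0.49/2)·(1.760000 + 0.668149) = 0.784897
s=0.490000, w=0.784897:
  k1 = f(0.490000, 0.784897) = 0.935653
  k2 = f(0.980000, 1.243366) = -0.157172
  w ← 0.784897 + (0.49/2)·(0.935653 + (-0.157172)) = 0.975624
w(0.98) ≈ 0.9756

0.9756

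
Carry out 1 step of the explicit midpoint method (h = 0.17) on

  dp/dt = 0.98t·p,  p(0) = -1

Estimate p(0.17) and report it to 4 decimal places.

Midpoint: k1 = f(t_n, p_n); k2 = f(t_n + h/2, p_n + (h/2)·k1); p_{n+1} = p_n + h·k2.
t=0.000000, p=-1.000000:
  k1 = f(0.000000, -1.000000) = 0.000000
  k2 = f(0.085000, -1.000000) = -0.083300
  p ← -1.000000 + 0.17·(-0.083300) = -1.014161
p(0.17) ≈ -1.0142

-1.0142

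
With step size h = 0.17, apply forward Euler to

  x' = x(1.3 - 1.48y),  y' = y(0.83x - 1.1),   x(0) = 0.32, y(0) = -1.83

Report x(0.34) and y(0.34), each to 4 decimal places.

0.8696, -1.3960

Euler on (x,y): x_{n+1} = x_n + h·x', y_{n+1} = y_n + h·y'.
0.000000: (0.320000, -1.830000); f=(1.282688, 1.526952) → (0.538057, -1.570418)
0.170000: (0.538057, -1.570418); f=(1.950036, 1.026131) → (0.869563, -1.395976)
(x(0.34), y(0.34)) ≈ (0.8696, -1.3960)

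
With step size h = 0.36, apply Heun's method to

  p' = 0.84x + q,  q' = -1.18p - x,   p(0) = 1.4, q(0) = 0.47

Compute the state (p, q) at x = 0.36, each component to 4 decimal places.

Heun on (p,q): k1 = f(x_n, state_n); k2 = f(x_n + h, state_n + h·k1); state_{n+1} = state_n + (h/2)·(k1 + k2).
0.000000: (1.400000, 0.470000)
  k1 = (0.470000, -1.652000)
  predictor → (1.569200, -0.124720)
  k2 = (0.177680, -2.211656)
  → (1.516582, -0.225458)
(p(0.36), q(0.36)) ≈ (1.5166, -0.2255)

1.5166, -0.2255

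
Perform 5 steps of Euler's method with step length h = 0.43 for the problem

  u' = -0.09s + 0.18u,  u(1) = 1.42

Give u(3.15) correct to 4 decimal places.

Euler: u_{n+1} = u_n + h·f(s_n, u_n).
s=1.000000, u=1.420000: f=0.165600 → u ← 1.420000 + 0.43·0.165600 = 1.491208
s=1.430000, u=1.491208: f=0.139717 → u ← 1.491208 + 0.43·0.139717 = 1.551286
s=1.860000, u=1.551286: f=0.111832 → u ← 1.551286 + 0.43·0.111832 = 1.599374
s=2.290000, u=1.599374: f=0.081787 → u ← 1.599374 + 0.43·0.081787 = 1.634543
s=2.720000, u=1.634543: f=0.049418 → u ← 1.634543 + 0.43·0.049418 = 1.655792
u(3.15) ≈ 1.6558

1.6558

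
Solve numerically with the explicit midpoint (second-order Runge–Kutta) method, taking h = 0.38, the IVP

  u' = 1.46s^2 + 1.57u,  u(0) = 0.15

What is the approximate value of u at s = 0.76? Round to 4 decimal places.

0.7121

Midpoint: k1 = f(s_n, u_n); k2 = f(s_n + h/2, u_n + (h/2)·k1); u_{n+1} = u_n + h·k2.
s=0.000000, u=0.150000:
  k1 = f(0.000000, 0.150000) = 0.235500
  k2 = f(0.190000, 0.194745) = 0.358456
  u ← 0.150000 + 0.38·0.358456 = 0.286213
s=0.380000, u=0.286213:
  k1 = f(0.380000, 0.286213) = 0.660179
  k2 = f(0.570000, 0.411647) = 1.120640
  u ← 0.286213 + 0.38·1.120640 = 0.712056
u(0.76) ≈ 0.7121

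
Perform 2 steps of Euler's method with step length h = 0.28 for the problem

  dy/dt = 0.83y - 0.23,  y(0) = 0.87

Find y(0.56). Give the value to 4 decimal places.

Euler: y_{n+1} = y_n + h·f(t_n, y_n).
t=0.000000, y=0.870000: f=0.492100 → y ← 0.870000 + 0.28·0.492100 = 1.007788
t=0.280000, y=1.007788: f=0.606464 → y ← 1.007788 + 0.28·0.606464 = 1.177598
y(0.56) ≈ 1.1776

1.1776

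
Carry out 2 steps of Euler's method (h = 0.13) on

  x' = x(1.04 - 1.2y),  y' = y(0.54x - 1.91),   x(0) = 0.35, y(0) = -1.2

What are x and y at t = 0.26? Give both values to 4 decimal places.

0.5927, -0.7305

Euler on (x,y): x_{n+1} = x_n + h·x', y_{n+1} = y_n + h·y'.
0.000000: (0.350000, -1.200000); f=(0.868000, 2.065200) → (0.462840, -0.931524)
0.130000: (0.462840, -0.931524); f=(0.998729, 1.546392) → (0.592675, -0.730493)
(x(0.26), y(0.26)) ≈ (0.5927, -0.7305)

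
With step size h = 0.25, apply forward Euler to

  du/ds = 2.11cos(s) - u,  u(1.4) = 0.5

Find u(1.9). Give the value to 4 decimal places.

Euler: u_{n+1} = u_n + h·f(s_n, u_n).
s=1.400000, u=0.500000: f=-0.141369 → u ← 0.500000 + 0.25·(-0.141369) = 0.464658
s=1.650000, u=0.464658: f=-0.631603 → u ← 0.464658 + 0.25·(-0.631603) = 0.306757
u(1.9) ≈ 0.3068

0.3068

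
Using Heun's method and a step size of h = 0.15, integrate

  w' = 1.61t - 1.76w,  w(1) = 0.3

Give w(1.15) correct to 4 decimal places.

Heun: k1 = f(t_n, w_n); k2 = f(t_n + h, w_n + h·k1); w_{n+1} = w_n + (h/2)·(k1 + k2).
t=1.000000, w=0.300000:
  k1 = f(1.000000, 0.300000) = 1.082000
  k2 = f(1.150000, 0.462300) = 1.037852
  w ← 0.300000 + (0.15/2)·(1.082000 + 1.037852) = 0.458989
w(1.15) ≈ 0.4590

0.4590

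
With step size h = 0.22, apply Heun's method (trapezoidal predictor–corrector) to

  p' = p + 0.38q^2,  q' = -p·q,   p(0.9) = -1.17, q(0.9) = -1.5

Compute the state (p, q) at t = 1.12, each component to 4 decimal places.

-1.1923, -1.9502

Heun on (p,q): k1 = f(t_n, state_n); k2 = f(t_n + h, state_n + h·k1); state_{n+1} = state_n + (h/2)·(k1 + k2).
0.900000: (-1.170000, -1.500000)
  k1 = (-0.315000, -1.755000)
  predictor → (-1.239300, -1.886100)
  k2 = (0.112502, -2.337444)
  → (-1.192275, -1.950169)
(p(1.12), q(1.12)) ≈ (-1.1923, -1.9502)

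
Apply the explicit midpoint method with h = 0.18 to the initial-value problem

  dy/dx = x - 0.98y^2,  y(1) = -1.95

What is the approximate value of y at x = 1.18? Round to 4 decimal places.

-2.6040

Midpoint: k1 = f(x_n, y_n); k2 = f(x_n + h/2, y_n + (h/2)·k1); y_{n+1} = y_n + h·k2.
x=1.000000, y=-1.950000:
  k1 = f(1.000000, -1.950000) = -2.726450
  k2 = f(1.090000, -2.195380) = -3.633302
  y ← -1.950000 + 0.18·(-3.633302) = -2.603994
y(1.18) ≈ -2.6040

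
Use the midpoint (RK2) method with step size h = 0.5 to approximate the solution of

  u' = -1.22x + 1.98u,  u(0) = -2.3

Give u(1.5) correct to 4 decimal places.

Midpoint: k1 = f(x_n, u_n); k2 = f(x_n + h/2, u_n + (h/2)·k1); u_{n+1} = u_n + h·k2.
x=0.000000, u=-2.300000:
  k1 = f(0.000000, -2.300000) = -4.554000
  k2 = f(0.250000, -3.438500) = -7.113230
  u ← -2.300000 + 0.5·(-7.113230) = -5.856615
x=0.500000, u=-5.856615:
  k1 = f(0.500000, -5.856615) = -12.206098
  k2 = f(0.750000, -8.908139) = -18.553116
  u ← -5.856615 + 0.5·(-18.553116) = -15.133173
x=1.000000, u=-15.133173:
  k1 = f(1.000000, -15.133173) = -31.183683
  k2 = f(1.250000, -22.929094) = -46.924605
  u ← -15.133173 + 0.5·(-46.924605) = -38.595476
u(1.5) ≈ -38.5955

-38.5955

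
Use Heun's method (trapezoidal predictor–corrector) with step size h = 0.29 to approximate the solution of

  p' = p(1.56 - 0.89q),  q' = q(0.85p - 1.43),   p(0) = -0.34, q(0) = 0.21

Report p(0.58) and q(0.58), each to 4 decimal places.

Heun on (p,q): k1 = f(t_n, state_n); k2 = f(t_n + h, state_n + h·k1); state_{n+1} = state_n + (h/2)·(k1 + k2).
0.000000: (-0.340000, 0.210000)
  k1 = (-0.466854, -0.360990)
  predictor → (-0.475388, 0.105313)
  k2 = (-0.697047, -0.193152)
  → (-0.508766, 0.129649)
0.290000: (-0.508766, 0.129649)
  k1 = (-0.734969, -0.241466)
  predictor → (-0.721907, 0.059624)
  k2 = (-1.087866, -0.121850)
  → (-0.773077, 0.076969)
(p(0.58), q(0.58)) ≈ (-0.7731, 0.0770)

-0.7731, 0.0770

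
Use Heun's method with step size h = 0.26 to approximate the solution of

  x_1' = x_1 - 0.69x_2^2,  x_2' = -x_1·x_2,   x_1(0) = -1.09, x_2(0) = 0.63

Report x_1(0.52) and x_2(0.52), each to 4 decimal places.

-2.1764, 1.3650

Heun on (x_1,x_2): k1 = f(x_n, state_n); k2 = f(x_n + h, state_n + h·k1); state_{n+1} = state_n + (h/2)·(k1 + k2).
0.000000: (-1.090000, 0.630000)
  k1 = (-1.363861, 0.686700)
  predictor → (-1.444604, 0.808542)
  k2 = (-1.895685, 1.168023)
  → (-1.513741, 0.871114)
0.260000: (-1.513741, 0.871114)
  k1 = (-2.037340, 1.318641)
  predictor → (-2.043449, 1.213961)
  k2 = (-3.060303, 2.480667)
  → (-2.176434, 1.365024)
(x_1(0.52), x_2(0.52)) ≈ (-2.1764, 1.3650)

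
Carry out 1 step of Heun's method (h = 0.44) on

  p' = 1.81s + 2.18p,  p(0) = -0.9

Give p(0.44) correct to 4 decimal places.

-2.0021

Heun: k1 = f(s_n, p_n); k2 = f(s_n + h, p_n + h·k1); p_{n+1} = p_n + (h/2)·(k1 + k2).
s=0.000000, p=-0.900000:
  k1 = f(0.000000, -0.900000) = -1.962000
  k2 = f(0.440000, -1.763280) = -3.047550
  p ← -0.900000 + (0.44/2)·(-1.962000 + (-3.047550)) = -2.002101
p(0.44) ≈ -2.0021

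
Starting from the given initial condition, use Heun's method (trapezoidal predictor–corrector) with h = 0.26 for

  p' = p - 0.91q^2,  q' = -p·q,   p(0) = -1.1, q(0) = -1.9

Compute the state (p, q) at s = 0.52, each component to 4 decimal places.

-7.5111, -7.2653

Heun on (p,q): k1 = f(s_n, state_n); k2 = f(s_n + h, state_n + h·k1); state_{n+1} = state_n + (h/2)·(k1 + k2).
0.000000: (-1.100000, -1.900000)
  k1 = (-4.385100, -2.090000)
  predictor → (-2.240126, -2.443400)
  k2 = (-7.673011, -5.473524)
  → (-2.667554, -2.883258)
0.260000: (-2.667554, -2.883258)
  k1 = (-10.232546, -7.691248)
  predictor → (-5.328016, -4.882983)
  k2 = (-27.025619, -26.016611)
  → (-7.511116, -7.265280)
(p(0.52), q(0.52)) ≈ (-7.5111, -7.2653)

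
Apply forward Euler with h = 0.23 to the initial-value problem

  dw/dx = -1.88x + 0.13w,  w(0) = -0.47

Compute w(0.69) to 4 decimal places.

Euler: w_{n+1} = w_n + h·f(x_n, w_n).
x=0.000000, w=-0.470000: f=-0.061100 → w ← -0.470000 + 0.23·(-0.061100) = -0.484053
x=0.230000, w=-0.484053: f=-0.495327 → w ← -0.484053 + 0.23·(-0.495327) = -0.597978
x=0.460000, w=-0.597978: f=-0.942537 → w ← -0.597978 + 0.23·(-0.942537) = -0.814762
w(0.69) ≈ -0.8148

-0.8148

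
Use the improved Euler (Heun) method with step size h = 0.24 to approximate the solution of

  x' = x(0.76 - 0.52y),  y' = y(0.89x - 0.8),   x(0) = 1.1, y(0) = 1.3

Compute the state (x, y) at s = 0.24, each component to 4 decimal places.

Heun on (x,y): k1 = f(s_n, state_n); k2 = f(s_n + h, state_n + h·k1); state_{n+1} = state_n + (h/2)·(k1 + k2).
0.000000: (1.100000, 1.300000)
  k1 = (0.092400, 0.232700)
  predictor → (1.122176, 1.355848)
  k2 = (0.061674, 0.269457)
  → (1.118489, 1.360259)
(x(0.24), y(0.24)) ≈ (1.1185, 1.3603)

1.1185, 1.3603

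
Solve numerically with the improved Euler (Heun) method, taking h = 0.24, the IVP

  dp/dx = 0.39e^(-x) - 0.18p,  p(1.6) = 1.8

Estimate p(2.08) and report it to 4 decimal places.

Heun: k1 = f(x_n, p_n); k2 = f(x_n + h, p_n + h·k1); p_{n+1} = p_n + (h/2)·(k1 + k2).
x=1.600000, p=1.800000:
  k1 = f(1.600000, 1.800000) = -0.245260
  k2 = f(1.840000, 1.741138) = -0.251466
  p ← 1.800000 + (0.24/2)·(-0.245260 + (-0.251466)) = 1.740393
x=1.840000, p=1.740393:
  k1 = f(1.840000, 1.740393) = -0.251332
  k2 = f(2.080000, 1.680073) = -0.253690
  p ← 1.740393 + (0.24/2)·(-0.251332 + (-0.253690)) = 1.679790
p(2.08) ≈ 1.6798

1.6798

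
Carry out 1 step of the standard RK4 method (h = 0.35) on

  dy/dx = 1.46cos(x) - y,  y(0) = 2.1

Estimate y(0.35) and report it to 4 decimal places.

1.9015

RK4: k1 = f(x_n, y_n); k2 = f(x_n + h/2, y_n + (h/2)·k1); k3 = f(x_n + h/2, y_n + (h/2)·k2); k4 = f(x_n + h, y_n + h·k3); y_{n+1} = y_n + (h/6)·(k1 + 2k2 + 2k3 + k4).
x=0.000000, y=2.100000:
  k1 = f(0.000000, 2.100000) = -0.640000
  k2 = f(0.175000, 1.988000) = -0.550299
  k3 = f(0.175000, 2.003698) = -0.565997
  k4 = f(0.350000, 1.901901) = -0.530417
  y ← 2.100000 + (0.35/6)·(k1 + 2k2 + 2k3 + k4) = 1.901491
y(0.35) ≈ 1.9015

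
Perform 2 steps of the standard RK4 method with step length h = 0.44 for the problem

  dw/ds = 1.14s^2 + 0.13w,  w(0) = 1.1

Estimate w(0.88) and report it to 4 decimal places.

RK4: k1 = f(s_n, w_n); k2 = f(s_n + h/2, w_n + (h/2)·k1); k3 = f(s_n + h/2, w_n + (h/2)·k2); k4 = f(s_n + h, w_n + h·k3); w_{n+1} = w_n + (h/6)·(k1 + 2k2 + 2k3 + k4).
s=0.000000, w=1.100000:
  k1 = f(0.000000, 1.100000) = 0.143000
  k2 = f(0.220000, 1.131460) = 0.202266
  k3 = f(0.220000, 1.144498) = 0.203961
  k4 = f(0.440000, 1.189743) = 0.375371
  w ← 1.100000 + (0.44/6)·(k1 + 2k2 + 2k3 + k4) = 1.197594
s=0.440000, w=1.197594:
  k1 = f(0.440000, 1.197594) = 0.376391
  k2 = f(0.660000, 1.280400) = 0.663036
  k3 = f(0.660000, 1.343462) = 0.671234
  k4 = f(0.880000, 1.492937) = 1.076898
  w ← 1.197594 + (0.44/6)·(k1 + 2k2 + 2k3 + k4) = 1.499861
w(0.88) ≈ 1.4999

1.4999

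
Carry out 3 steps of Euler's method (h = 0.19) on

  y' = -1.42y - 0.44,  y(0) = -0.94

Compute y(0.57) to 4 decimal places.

Euler: y_{n+1} = y_n + h·f(x_n, y_n).
x=0.000000, y=-0.940000: f=0.894800 → y ← -0.940000 + 0.19·0.894800 = -0.769988
x=0.190000, y=-0.769988: f=0.653383 → y ← -0.769988 + 0.19·0.653383 = -0.645845
x=0.380000, y=-0.645845: f=0.477100 → y ← -0.645845 + 0.19·0.477100 = -0.555196
y(0.57) ≈ -0.5552

-0.5552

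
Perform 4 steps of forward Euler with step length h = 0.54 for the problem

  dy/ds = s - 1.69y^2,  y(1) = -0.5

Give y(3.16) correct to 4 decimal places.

Euler: y_{n+1} = y_n + h·f(s_n, y_n).
s=1.000000, y=-0.500000: f=0.577500 → y ← -0.500000 + 0.54·0.577500 = -0.188150
s=1.540000, y=-0.188150: f=1.480173 → y ← -0.188150 + 0.54·1.480173 = 0.611144
s=2.080000, y=0.611144: f=1.448791 → y ← 0.611144 + 0.54·1.448791 = 1.393491
s=2.620000, y=1.393491: f=-0.661670 → y ← 1.393491 + 0.54·(-0.661670) = 1.036189
y(3.16) ≈ 1.0362

1.0362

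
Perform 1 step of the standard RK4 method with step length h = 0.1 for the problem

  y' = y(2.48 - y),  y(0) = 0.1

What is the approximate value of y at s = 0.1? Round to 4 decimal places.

RK4: k1 = f(s_n, y_n); k2 = f(s_n + h/2, y_n + (h/2)·k1); k3 = f(s_n + h/2, y_n + (h/2)·k2); k4 = f(s_n + h, y_n + h·k3); y_{n+1} = y_n + (h/6)·(k1 + 2k2 + 2k3 + k4).
s=0.000000, y=0.100000:
  k1 = f(0.000000, 0.100000) = 0.238000
  k2 = f(0.050000, 0.111900) = 0.264990
  k3 = f(0.050000, 0.113250) = 0.268033
  k4 = f(0.100000, 0.126803) = 0.298393
  y ← 0.100000 + (0.1/6)·(k1 + 2k2 + 2k3 + k4) = 0.126707
y(0.1) ≈ 0.1267

0.1267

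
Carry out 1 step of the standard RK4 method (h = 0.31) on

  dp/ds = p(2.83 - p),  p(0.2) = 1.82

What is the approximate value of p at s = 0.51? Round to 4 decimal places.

RK4: k1 = f(s_n, p_n); k2 = f(s_n + h/2, p_n + (h/2)·k1); k3 = f(s_n + h/2, p_n + (h/2)·k2); k4 = f(s_n + h, p_n + h·k3); p_{n+1} = p_n + (h/6)·(k1 + 2k2 + 2k3 + k4).
s=0.200000, p=1.820000:
  k1 = f(0.200000, 1.820000) = 1.838200
  k2 = f(0.355000, 2.104921) = 1.526234
  k3 = f(0.355000, 2.056566) = 1.590618
  k4 = f(0.510000, 2.313091) = 1.195657
  p ← 1.820000 + (0.31/6)·(k1 + 2k2 + 2k3 + k4) = 2.298824
p(0.51) ≈ 2.2988

2.2988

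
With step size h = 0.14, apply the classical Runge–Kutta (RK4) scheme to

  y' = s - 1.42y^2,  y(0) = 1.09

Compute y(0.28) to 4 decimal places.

RK4: k1 = f(s_n, y_n); k2 = f(s_n + h/2, y_n + (h/2)·k1); k3 = f(s_n + h/2, y_n + (h/2)·k2); k4 = f(s_n + h, y_n + h·k3); y_{n+1} = y_n + (h/6)·(k1 + 2k2 + 2k3 + k4).
s=0.000000, y=1.090000:
  k1 = f(0.000000, 1.090000) = -1.687102
  k2 = f(0.070000, 0.971903) = -1.271325
  k3 = f(0.070000, 1.001007) = -1.352862
  k4 = f(0.140000, 0.900599) = -1.011732
  y ← 1.090000 + (0.14/6)·(k1 + 2k2 + 2k3 + k4) = 0.904565
s=0.140000, y=0.904565:
  k1 = f(0.140000, 0.904565) = -1.021898
  k2 = f(0.210000, 0.833032) = -0.775399
  k3 = f(0.210000, 0.850287) = -0.816643
  k4 = f(0.280000, 0.790235) = -0.606749
  y ← 0.904565 + (0.14/6)·(k1 + 2k2 + 2k3 + k4) = 0.792268
y(0.28) ≈ 0.7923

0.7923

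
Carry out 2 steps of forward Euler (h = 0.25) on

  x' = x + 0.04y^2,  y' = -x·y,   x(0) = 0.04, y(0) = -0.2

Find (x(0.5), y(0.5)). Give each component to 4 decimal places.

0.0634, -0.1955

Euler on (x,y): x_{n+1} = x_n + h·x', y_{n+1} = y_n + h·y'.
0.000000: (0.040000, -0.200000); f=(0.041600, 0.008000) → (0.050400, -0.198000)
0.250000: (0.050400, -0.198000); f=(0.051968, 0.009979) → (0.063392, -0.195505)
(x(0.5), y(0.5)) ≈ (0.0634, -0.1955)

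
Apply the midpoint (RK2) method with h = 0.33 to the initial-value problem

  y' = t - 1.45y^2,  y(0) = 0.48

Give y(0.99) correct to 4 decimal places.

Midpoint: k1 = f(t_n, y_n); k2 = f(t_n + h/2, y_n + (h/2)·k1); y_{n+1} = y_n + h·k2.
t=0.000000, y=0.480000:
  k1 = f(0.000000, 0.480000) = -0.334080
  k2 = f(0.165000, 0.424877) = -0.096754
  y ← 0.480000 + 0.33·(-0.096754) = 0.448071
t=0.330000, y=0.448071:
  k1 = f(0.330000, 0.448071) = 0.038887
  k2 = f(0.495000, 0.454487) = 0.195490
  y ← 0.448071 + 0.33·0.195490 = 0.512583
t=0.660000, y=0.512583:
  k1 = f(0.660000, 0.512583) = 0.279026
  k2 = f(0.825000, 0.558622) = 0.372515
  y ← 0.512583 + 0.33·0.372515 = 0.635513
y(0.99) ≈ 0.6355

0.6355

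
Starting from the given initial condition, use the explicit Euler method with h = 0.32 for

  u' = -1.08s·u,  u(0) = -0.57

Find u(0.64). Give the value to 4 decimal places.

-0.5070

Euler: u_{n+1} = u_n + h·f(s_n, u_n).
s=0.000000, u=-0.570000: f=0.000000 → u ← -0.570000 + 0.32·0.000000 = -0.570000
s=0.320000, u=-0.570000: f=0.196992 → u ← -0.570000 + 0.32·0.196992 = -0.506963
u(0.64) ≈ -0.5070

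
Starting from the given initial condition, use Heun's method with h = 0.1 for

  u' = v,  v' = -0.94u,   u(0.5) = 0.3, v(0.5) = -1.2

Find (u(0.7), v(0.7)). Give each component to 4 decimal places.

0.0555, -1.2336

Heun on (u,v): k1 = f(t_n, state_n); k2 = f(t_n + h, state_n + h·k1); state_{n+1} = state_n + (h/2)·(k1 + k2).
0.500000: (0.300000, -1.200000)
  k1 = (-1.200000, -0.282000)
  predictor → (0.180000, -1.228200)
  k2 = (-1.228200, -0.169200)
  → (0.178590, -1.222560)
0.600000: (0.178590, -1.222560)
  k1 = (-1.222560, -0.167875)
  predictor → (0.056334, -1.239347)
  k2 = (-1.239347, -0.052954)
  → (0.055495, -1.233601)
(u(0.7), v(0.7)) ≈ (0.0555, -1.2336)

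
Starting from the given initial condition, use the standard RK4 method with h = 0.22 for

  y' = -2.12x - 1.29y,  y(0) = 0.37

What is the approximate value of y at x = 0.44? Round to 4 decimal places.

0.0384

RK4: k1 = f(x_n, y_n); k2 = f(x_n + h/2, y_n + (h/2)·k1); k3 = f(x_n + h/2, y_n + (h/2)·k2); k4 = f(x_n + h, y_n + h·k3); y_{n+1} = y_n + (h/6)·(k1 + 2k2 + 2k3 + k4).
x=0.000000, y=0.370000:
  k1 = f(0.000000, 0.370000) = -0.477300
  k2 = f(0.110000, 0.317497) = -0.642771
  k3 = f(0.110000, 0.299295) = -0.619291
  k4 = f(0.220000, 0.233756) = -0.767945
  y ← 0.370000 + (0.22/6)·(k1 + 2k2 + 2k3 + k4) = 0.231790
x=0.220000, y=0.231790:
  k1 = f(0.220000, 0.231790) = -0.765409
  k2 = f(0.330000, 0.147595) = -0.889997
  k3 = f(0.330000, 0.133890) = -0.872318
  k4 = f(0.440000, 0.039880) = -0.984245
  y ← 0.231790 + (0.22/6)·(k1 + 2k2 + 2k3 + k4) = 0.038399
y(0.44) ≈ 0.0384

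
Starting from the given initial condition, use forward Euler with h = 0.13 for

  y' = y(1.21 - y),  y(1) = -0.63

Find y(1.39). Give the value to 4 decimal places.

-1.2629

Euler: y_{n+1} = y_n + h·f(t_n, y_n).
t=1.000000, y=-0.630000: f=-1.159200 → y ← -0.630000 + 0.13·(-1.159200) = -0.780696
t=1.130000, y=-0.780696: f=-1.554128 → y ← -0.780696 + 0.13·(-1.554128) = -0.982733
t=1.260000, y=-0.982733: f=-2.154870 → y ← -0.982733 + 0.13·(-2.154870) = -1.262866
y(1.39) ≈ -1.2629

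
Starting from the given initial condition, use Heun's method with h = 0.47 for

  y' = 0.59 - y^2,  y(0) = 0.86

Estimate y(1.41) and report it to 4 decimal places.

0.7821

Heun: k1 = f(t_n, y_n); k2 = f(t_n + h, y_n + h·k1); y_{n+1} = y_n + (h/2)·(k1 + k2).
t=0.000000, y=0.860000:
  k1 = f(0.000000, 0.860000) = -0.149600
  k2 = f(0.470000, 0.789688) = -0.033607
  y ← 0.860000 + (0.47/2)·(-0.149600 + (-0.033607)) = 0.816946
t=0.470000, y=0.816946:
  k1 = f(0.470000, 0.816946) = -0.077401
  k2 = f(0.940000, 0.780568) = -0.019286
  y ← 0.816946 + (0.47/2)·(-0.077401 + (-0.019286)) = 0.794225
t=0.940000, y=0.794225:
  k1 = f(0.940000, 0.794225) = -0.040793
  k2 = f(1.410000, 0.775052) = -0.010706
  y ← 0.794225 + (0.47/2)·(-0.040793 + (-0.010706)) = 0.782123
y(1.41) ≈ 0.7821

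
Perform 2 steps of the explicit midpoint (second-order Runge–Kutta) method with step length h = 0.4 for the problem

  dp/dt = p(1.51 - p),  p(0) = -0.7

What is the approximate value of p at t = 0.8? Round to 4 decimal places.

Midpoint: k1 = f(t_n, p_n); k2 = f(t_n + h/2, p_n + (h/2)·k1); p_{n+1} = p_n + h·k2.
t=0.000000, p=-0.700000:
  k1 = f(0.000000, -0.700000) = -1.547000
  k2 = f(0.200000, -1.009400) = -2.543082
  p ← -0.700000 + 0.4·(-2.543082) = -1.717233
t=0.400000, p=-1.717233:
  k1 = f(0.400000, -1.717233) = -5.541911
  k2 = f(0.600000, -2.825615) = -12.250779
  p ← -1.717233 + 0.4·(-12.250779) = -6.617545
p(0.8) ≈ -6.6175

-6.6175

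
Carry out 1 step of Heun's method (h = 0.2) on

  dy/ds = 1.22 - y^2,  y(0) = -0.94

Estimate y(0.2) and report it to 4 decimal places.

Heun: k1 = f(s_n, y_n); k2 = f(s_n + h, y_n + h·k1); y_{n+1} = y_n + (h/2)·(k1 + k2).
s=0.000000, y=-0.940000:
  k1 = f(0.000000, -0.940000) = 0.336400
  k2 = f(0.200000, -0.872720) = 0.458360
  y ← -0.940000 + (0.2/2)·(0.336400 + 0.458360) = -0.860524
y(0.2) ≈ -0.8605

-0.8605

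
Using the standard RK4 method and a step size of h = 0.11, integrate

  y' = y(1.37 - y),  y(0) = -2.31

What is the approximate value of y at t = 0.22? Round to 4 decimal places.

-7.6308

RK4: k1 = f(t_n, y_n); k2 = f(t_n + h/2, y_n + (h/2)·k1); k3 = f(t_n + h/2, y_n + (h/2)·k2); k4 = f(t_n + h, y_n + h·k3); y_{n+1} = y_n + (h/6)·(k1 + 2k2 + 2k3 + k4).
t=0.000000, y=-2.310000:
  k1 = f(0.000000, -2.310000) = -8.500800
  k2 = f(0.055000, -2.777544) = -11.519986
  k3 = f(0.055000, -2.943599) = -12.697507
  k4 = f(0.110000, -3.706726) = -18.818031
  y ← -2.310000 + (0.11/6)·(k1 + 2k2 + 2k3 + k4) = -3.698820
t=0.110000, y=-3.698820:
  k1 = f(0.110000, -3.698820) = -18.748653
  k2 = f(0.165000, -4.729996) = -28.852955
  k3 = f(0.165000, -5.285733) = -35.180422
  k4 = f(0.220000, -7.568666) = -67.653784
  y ← -3.698820 + (0.11/6)·(k1 + 2k2 + 2k3 + k4) = -7.630755
y(0.22) ≈ -7.6308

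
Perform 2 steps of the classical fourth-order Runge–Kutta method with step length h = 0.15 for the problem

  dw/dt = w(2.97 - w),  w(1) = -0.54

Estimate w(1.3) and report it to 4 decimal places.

RK4: k1 = f(t_n, w_n); k2 = f(t_n + h/2, w_n + (h/2)·k1); k3 = f(t_n + h/2, w_n + (h/2)·k2); k4 = f(t_n + h, w_n + h·k3); w_{n+1} = w_n + (h/6)·(k1 + 2k2 + 2k3 + k4).
t=1.000000, w=-0.540000:
  k1 = f(1.000000, -0.540000) = -1.895400
  k2 = f(1.075000, -0.682155) = -2.491336
  k3 = f(1.075000, -0.726850) = -2.687056
  k4 = f(1.150000, -0.943058) = -3.690243
  w ← -0.540000 + (0.15/6)·(k1 + 2k2 + 2k3 + k4) = -0.938561
t=1.150000, w=-0.938561:
  k1 = f(1.150000, -0.938561) = -3.668421
  k2 = f(1.225000, -1.213692) = -5.077715
  k3 = f(1.225000, -1.319389) = -5.659374
  k4 = f(1.300000, -1.787467) = -8.503814
  w ← -0.938561 + (0.15/6)·(k1 + 2k2 + 2k3 + k4) = -1.779721
w(1.3) ≈ -1.7797

-1.7797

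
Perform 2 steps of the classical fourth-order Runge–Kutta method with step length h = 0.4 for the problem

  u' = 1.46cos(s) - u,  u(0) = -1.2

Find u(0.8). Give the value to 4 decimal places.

RK4: k1 = f(s_n, u_n); k2 = f(s_n + h/2, u_n + (h/2)·k1); k3 = f(s_n + h/2, u_n + (h/2)·k2); k4 = f(s_n + h, u_n + h·k3); u_{n+1} = u_n + (h/6)·(k1 + 2k2 + 2k3 + k4).
s=0.000000, u=-1.200000:
  k1 = f(0.000000, -1.200000) = 2.660000
  k2 = f(0.200000, -0.668000) = 2.098897
  k3 = f(0.200000, -0.780221) = 2.211118
  k4 = f(0.400000, -0.315553) = 1.660302
  u ← -1.200000 + (0.4/6)·(k1 + 2k2 + 2k3 + k4) = -0.337311
s=0.400000, u=-0.337311:
  k1 = f(0.400000, -0.337311) = 1.682060
  k2 = f(0.600000, -0.000899) = 1.205889
  k3 = f(0.600000, -0.096133) = 1.301123
  k4 = f(0.800000, 0.183138) = 0.834054
  u ← -0.337311 + (0.4/6)·(k1 + 2k2 + 2k3 + k4) = 0.164698
u(0.8) ≈ 0.1647

0.1647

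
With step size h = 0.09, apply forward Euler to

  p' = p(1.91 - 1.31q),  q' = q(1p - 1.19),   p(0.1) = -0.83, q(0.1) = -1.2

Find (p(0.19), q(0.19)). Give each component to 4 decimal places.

Euler on (p,q): p_{n+1} = p_n + h·p', q_{n+1} = q_n + h·q'.
0.100000: (-0.830000, -1.200000); f=(-2.890060, 2.424000) → (-1.090105, -0.981840)
(p(0.19), q(0.19)) ≈ (-1.0901, -0.9818)

-1.0901, -0.9818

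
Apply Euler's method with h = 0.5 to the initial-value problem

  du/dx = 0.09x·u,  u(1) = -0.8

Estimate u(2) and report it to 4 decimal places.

Euler: u_{n+1} = u_n + h·f(x_n, u_n).
x=1.000000, u=-0.800000: f=-0.072000 → u ← -0.800000 + 0.5·(-0.072000) = -0.836000
x=1.500000, u=-0.836000: f=-0.112860 → u ← -0.836000 + 0.5·(-0.112860) = -0.892430
u(2) ≈ -0.8924

-0.8924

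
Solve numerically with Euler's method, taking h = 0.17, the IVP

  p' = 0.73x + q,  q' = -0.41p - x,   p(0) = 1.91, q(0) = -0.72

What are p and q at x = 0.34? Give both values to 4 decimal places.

Euler on (p,q): p_{n+1} = p_n + h·p', q_{n+1} = q_n + h·q'.
0.000000: (1.910000, -0.720000); f=(-0.720000, -0.783100) → (1.787600, -0.853127)
0.170000: (1.787600, -0.853127); f=(-0.729027, -0.902916) → (1.663665, -1.006623)
(p(0.34), q(0.34)) ≈ (1.6637, -1.0066)

1.6637, -1.0066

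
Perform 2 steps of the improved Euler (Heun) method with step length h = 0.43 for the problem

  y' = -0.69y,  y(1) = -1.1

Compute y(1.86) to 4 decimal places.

-0.6143

Heun: k1 = f(s_n, y_n); k2 = f(s_n + h, y_n + h·k1); y_{n+1} = y_n + (h/2)·(k1 + k2).
s=1.000000, y=-1.100000:
  k1 = f(1.000000, -1.100000) = 0.759000
  k2 = f(1.430000, -0.773630) = 0.533805
  y ← -1.100000 + (0.43/2)·(0.759000 + 0.533805) = -0.822047
s=1.430000, y=-0.822047:
  k1 = f(1.430000, -0.822047) = 0.567212
  k2 = f(1.860000, -0.578146) = 0.398920
  y ← -0.822047 + (0.43/2)·(0.567212 + 0.398920) = -0.614328
y(1.86) ≈ -0.6143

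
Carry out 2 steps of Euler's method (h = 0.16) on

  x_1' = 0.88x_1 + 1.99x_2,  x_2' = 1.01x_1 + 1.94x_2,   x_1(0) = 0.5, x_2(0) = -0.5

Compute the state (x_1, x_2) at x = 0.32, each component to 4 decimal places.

0.2862, -0.6862

Euler on (x_1,x_2): x_1_{n+1} = x_1_n + h·x_1', x_2_{n+1} = x_2_n + h·x_2'.
0.000000: (0.500000, -0.500000); f=(-0.555000, -0.465000) → (0.411200, -0.574400)
0.160000: (0.411200, -0.574400); f=(-0.781200, -0.699024) → (0.286208, -0.686244)
(x_1(0.32), x_2(0.32)) ≈ (0.2862, -0.6862)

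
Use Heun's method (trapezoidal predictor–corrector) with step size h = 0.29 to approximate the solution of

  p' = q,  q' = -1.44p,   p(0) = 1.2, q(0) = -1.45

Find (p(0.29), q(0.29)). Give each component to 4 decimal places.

Heun on (p,q): k1 = f(t_n, state_n); k2 = f(t_n + h, state_n + h·k1); state_{n+1} = state_n + (h/2)·(k1 + k2).
0.000000: (1.200000, -1.450000)
  k1 = (-1.450000, -1.728000)
  predictor → (0.779500, -1.951120)
  k2 = (-1.951120, -1.122480)
  → (0.706838, -1.863320)
(p(0.29), q(0.29)) ≈ (0.7068, -1.8633)

0.7068, -1.8633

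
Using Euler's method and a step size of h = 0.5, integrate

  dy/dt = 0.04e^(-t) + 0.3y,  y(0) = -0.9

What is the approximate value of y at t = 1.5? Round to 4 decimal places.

Euler: y_{n+1} = y_n + h·f(t_n, y_n).
t=0.000000, y=-0.900000: f=-0.230000 → y ← -0.900000 + 0.5·(-0.230000) = -1.015000
t=0.500000, y=-1.015000: f=-0.280239 → y ← -1.015000 + 0.5·(-0.280239) = -1.155119
t=1.000000, y=-1.155119: f=-0.331821 → y ← -1.155119 + 0.5·(-0.331821) = -1.321030
y(1.5) ≈ -1.3210

-1.3210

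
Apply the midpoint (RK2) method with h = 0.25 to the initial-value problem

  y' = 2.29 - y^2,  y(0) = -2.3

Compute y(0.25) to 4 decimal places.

Midpoint: k1 = f(t_n, y_n); k2 = f(t_n + h/2, y_n + (h/2)·k1); y_{n+1} = y_n + h·k2.
t=0.000000, y=-2.300000:
  k1 = f(0.000000, -2.300000) = -3.000000
  k2 = f(0.125000, -2.675000) = -4.865625
  y ← -2.300000 + 0.25·(-4.865625) = -3.516406
y(0.25) ≈ -3.5164

-3.5164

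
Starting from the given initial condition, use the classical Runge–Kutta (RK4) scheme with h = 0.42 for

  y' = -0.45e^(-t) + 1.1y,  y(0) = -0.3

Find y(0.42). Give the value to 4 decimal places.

-0.6755

RK4: k1 = f(t_n, y_n); k2 = f(t_n + h/2, y_n + (h/2)·k1); k3 = f(t_n + h/2, y_n + (h/2)·k2); k4 = f(t_n + h, y_n + h·k3); y_{n+1} = y_n + (h/6)·(k1 + 2k2 + 2k3 + k4).
t=0.000000, y=-0.300000:
  k1 = f(0.000000, -0.300000) = -0.780000
  k2 = f(0.210000, -0.463800) = -0.874943
  k3 = f(0.210000, -0.483738) = -0.896875
  k4 = f(0.420000, -0.676687) = -1.040027
  y ← -0.300000 + (0.42/6)·(k1 + 2k2 + 2k3 + k4) = -0.675456
y(0.42) ≈ -0.6755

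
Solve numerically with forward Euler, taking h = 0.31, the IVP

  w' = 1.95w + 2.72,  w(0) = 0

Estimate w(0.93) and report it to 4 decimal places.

4.3669

Euler: w_{n+1} = w_n + h·f(s_n, w_n).
s=0.000000, w=0.000000: f=2.720000 → w ← 0.000000 + 0.31·2.720000 = 0.843200
s=0.310000, w=0.843200: f=4.364240 → w ← 0.843200 + 0.31·4.364240 = 2.196114
s=0.620000, w=2.196114: f=7.002423 → w ← 2.196114 + 0.31·7.002423 = 4.366866
w(0.93) ≈ 4.3669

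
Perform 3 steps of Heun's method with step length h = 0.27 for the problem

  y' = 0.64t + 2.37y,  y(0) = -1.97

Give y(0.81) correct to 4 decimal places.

Heun: k1 = f(t_n, y_n); k2 = f(t_n + h, y_n + h·k1); y_{n+1} = y_n + (h/2)·(k1 + k2).
t=0.000000, y=-1.970000:
  k1 = f(0.000000, -1.970000) = -4.668900
  k2 = f(0.270000, -3.230603) = -7.483729
  y ← -1.970000 + (0.27/2)·(-4.668900 + (-7.483729)) = -3.610605
t=0.270000, y=-3.610605:
  k1 = f(0.270000, -3.610605) = -8.384334
  k2 = f(0.540000, -5.874375) = -13.576669
  y ← -3.610605 + (0.27/2)·(-8.384334 + (-13.576669)) = -6.575340
t=0.540000, y=-6.575340:
  k1 = f(0.540000, -6.575340) = -15.237956
  k2 = f(0.810000, -10.689589) = -24.815925
  y ← -6.575340 + (0.27/2)·(-15.237956 + (-24.815925)) = -11.982614
y(0.81) ≈ -11.9826

-11.9826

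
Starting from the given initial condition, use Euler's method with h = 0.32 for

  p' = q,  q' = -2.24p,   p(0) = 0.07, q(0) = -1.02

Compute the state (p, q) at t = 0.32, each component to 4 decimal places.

Euler on (p,q): p_{n+1} = p_n + h·p', q_{n+1} = q_n + h·q'.
0.000000: (0.070000, -1.020000); f=(-1.020000, -0.156800) → (-0.256400, -1.070176)
(p(0.32), q(0.32)) ≈ (-0.2564, -1.0702)

-0.2564, -1.0702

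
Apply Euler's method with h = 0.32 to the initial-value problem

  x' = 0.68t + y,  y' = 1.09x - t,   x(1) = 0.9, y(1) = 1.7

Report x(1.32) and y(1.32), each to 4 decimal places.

1.6616, 1.6939

Euler on (x,y): x_{n+1} = x_n + h·x', y_{n+1} = y_n + h·y'.
1.000000: (0.900000, 1.700000); f=(2.380000, -0.019000) → (1.661600, 1.693920)
(x(1.32), y(1.32)) ≈ (1.6616, 1.6939)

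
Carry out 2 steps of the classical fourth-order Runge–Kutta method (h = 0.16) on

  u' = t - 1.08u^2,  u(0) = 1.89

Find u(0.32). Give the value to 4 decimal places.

RK4: k1 = f(t_n, u_n); k2 = f(t_n + h/2, u_n + (h/2)·k1); k3 = f(t_n + h/2, u_n + (h/2)·k2); k4 = f(t_n + h, u_n + h·k3); u_{n+1} = u_n + (h/6)·(k1 + 2k2 + 2k3 + k4).
t=0.000000, u=1.890000:
  k1 = f(0.000000, 1.890000) = -3.857868
  k2 = f(0.080000, 1.581371) = -2.620791
  k3 = f(0.080000, 1.680337) = -2.969414
  k4 = f(0.160000, 1.414894) = -2.002078
  u ← 1.890000 + (0.16/6)·(k1 + 2k2 + 2k3 + k4) = 1.435590
t=0.160000, u=1.435590:
  k1 = f(0.160000, 1.435590) = -2.065794
  k2 = f(0.240000, 1.270327) = -1.502829
  k3 = f(0.240000, 1.315364) = -1.628597
  k4 = f(0.320000, 1.175015) = -1.171113
  u ← 1.435590 + (0.16/6)·(k1 + 2k2 + 2k3 + k4) = 1.182264
u(0.32) ≈ 1.1823

1.1823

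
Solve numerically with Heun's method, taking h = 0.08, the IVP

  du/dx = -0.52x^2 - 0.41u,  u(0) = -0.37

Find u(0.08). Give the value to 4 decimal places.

-0.3582

Heun: k1 = f(x_n, u_n); k2 = f(x_n + h, u_n + h·k1); u_{n+1} = u_n + (h/2)·(k1 + k2).
x=0.000000, u=-0.370000:
  k1 = f(0.000000, -0.370000) = 0.151700
  k2 = f(0.080000, -0.357864) = 0.143396
  u ← -0.370000 + (0.08/2)·(0.151700 + 0.143396) = -0.358196
u(0.08) ≈ -0.3582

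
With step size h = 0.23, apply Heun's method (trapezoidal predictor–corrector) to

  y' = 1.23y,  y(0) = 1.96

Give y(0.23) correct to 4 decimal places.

Heun: k1 = f(x_n, y_n); k2 = f(x_n + h, y_n + h·k1); y_{n+1} = y_n + (h/2)·(k1 + k2).
x=0.000000, y=1.960000:
  k1 = f(0.000000, 1.960000) = 2.410800
  k2 = f(0.230000, 2.514484) = 3.092815
  y ← 1.960000 + (0.23/2)·(2.410800 + 3.092815) = 2.592916
y(0.23) ≈ 2.5929

2.5929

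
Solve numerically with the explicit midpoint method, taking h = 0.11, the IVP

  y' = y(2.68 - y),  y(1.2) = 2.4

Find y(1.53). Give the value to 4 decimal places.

2.5555

Midpoint: k1 = f(x_n, y_n); k2 = f(x_n + h/2, y_n + (h/2)·k1); y_{n+1} = y_n + h·k2.
x=1.200000, y=2.400000:
  k1 = f(1.200000, 2.400000) = 0.672000
  k2 = f(1.255000, 2.436960) = 0.592279
  y ← 2.400000 + 0.11·0.592279 = 2.465151
x=1.310000, y=2.465151:
  k1 = f(1.310000, 2.465151) = 0.529636
  k2 = f(1.365000, 2.494281) = 0.463236
  y ← 2.465151 + 0.11·0.463236 = 2.516107
x=1.420000, y=2.516107:
  k1 = f(1.420000, 2.516107) = 0.412373
  k2 = f(1.475000, 2.538787) = 0.358509
  y ← 2.516107 + 0.11·0.358509 = 2.555543
y(1.53) ≈ 2.5555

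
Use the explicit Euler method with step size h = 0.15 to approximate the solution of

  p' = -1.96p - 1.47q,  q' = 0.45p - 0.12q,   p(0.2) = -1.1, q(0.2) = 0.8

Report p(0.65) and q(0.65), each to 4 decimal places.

Euler on (p,q): p_{n+1} = p_n + h·p', q_{n+1} = q_n + h·q'.
0.200000: (-1.100000, 0.800000); f=(0.980000, -0.591000) → (-0.953000, 0.711350)
0.350000: (-0.953000, 0.711350); f=(0.822196, -0.514212) → (-0.829671, 0.634218)
0.500000: (-0.829671, 0.634218); f=(0.693854, -0.449458) → (-0.725593, 0.566800)
(p(0.65), q(0.65)) ≈ (-0.7256, 0.5668)

-0.7256, 0.5668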